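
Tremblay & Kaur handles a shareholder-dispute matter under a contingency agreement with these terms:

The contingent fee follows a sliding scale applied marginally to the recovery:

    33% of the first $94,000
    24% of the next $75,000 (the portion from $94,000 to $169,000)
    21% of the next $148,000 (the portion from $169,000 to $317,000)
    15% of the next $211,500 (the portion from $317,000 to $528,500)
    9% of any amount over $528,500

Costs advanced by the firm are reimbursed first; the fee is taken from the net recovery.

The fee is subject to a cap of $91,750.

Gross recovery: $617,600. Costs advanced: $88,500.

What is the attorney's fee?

$91,750.00

Fee base (net of costs): $617,600 − $88,500 = $529,100
First $94,000 at 33% = $31,020.00
Next $75,000 at 24% = $18,000.00
Next $148,000 at 21% = $31,080.00
Next $211,500 at 15% = $31,725.00
Remaining $600 at 9% = $54.00
Fee: $31,020.00 + $18,000.00 + $31,080.00 + $31,725.00 + $54.00 = $111,879.00
$111,879.00 exceeds the $91,750 cap, so the fee is capped at $91,750.00.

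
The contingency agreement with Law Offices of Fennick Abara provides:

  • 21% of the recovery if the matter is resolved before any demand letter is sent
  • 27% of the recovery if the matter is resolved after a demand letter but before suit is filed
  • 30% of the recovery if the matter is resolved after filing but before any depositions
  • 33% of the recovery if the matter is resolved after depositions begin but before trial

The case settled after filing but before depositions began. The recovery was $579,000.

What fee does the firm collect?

$173,700.00

The matter settled after filing but before depositions began, so the 30% rate applies.
$579,000 × 30% = $173,700.00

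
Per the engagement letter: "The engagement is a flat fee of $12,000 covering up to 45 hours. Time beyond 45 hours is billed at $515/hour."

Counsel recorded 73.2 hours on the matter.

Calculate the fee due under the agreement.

Flat fee: $12,000.00
Excess hours: 73.2 − 45 = 28.2
Overrun: 28.2 × $515 = $14,523.00
Total: $12,000.00 + $14,523.00 = $26,523.00

$26,523.00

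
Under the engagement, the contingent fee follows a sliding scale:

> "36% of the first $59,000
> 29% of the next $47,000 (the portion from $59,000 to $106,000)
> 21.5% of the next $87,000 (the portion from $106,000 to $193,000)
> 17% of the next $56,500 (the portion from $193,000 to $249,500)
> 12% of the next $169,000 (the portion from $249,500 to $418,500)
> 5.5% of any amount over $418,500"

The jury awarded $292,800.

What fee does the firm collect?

First $59,000 at 36% = $21,240.00
Next $47,000 at 29% = $13,630.00
Next $87,000 at 21.5% = $18,705.00
Next $56,500 at 17% = $9,605.00
Remaining $43,300 at 12% = $5,196.00
Fee: $21,240.00 + $13,630.00 + $18,705.00 + $9,605.00 + $5,196.00 = $68,376.00

$68,376.00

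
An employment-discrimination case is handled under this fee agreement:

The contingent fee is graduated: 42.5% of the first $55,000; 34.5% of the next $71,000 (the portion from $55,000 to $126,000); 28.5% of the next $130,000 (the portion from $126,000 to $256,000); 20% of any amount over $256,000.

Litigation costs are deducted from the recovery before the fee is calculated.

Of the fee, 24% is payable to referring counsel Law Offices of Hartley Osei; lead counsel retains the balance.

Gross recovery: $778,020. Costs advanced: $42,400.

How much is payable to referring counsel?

$43,402.56

Fee base (net of costs): $778,020 − $42,400 = $735,620
First $55,000 at 42.5% = $23,375.00
Next $71,000 at 34.5% = $24,495.00
Next $130,000 at 28.5% = $37,050.00
Remaining $479,620 at 20% = $95,924.00
Fee: $23,375.00 + $24,495.00 + $37,050.00 + $95,924.00 = $180,844.00
Referral share: 24% of $180,844.00 = $43,402.56; lead counsel retains $180,844.00 − $43,402.56 = $137,441.44.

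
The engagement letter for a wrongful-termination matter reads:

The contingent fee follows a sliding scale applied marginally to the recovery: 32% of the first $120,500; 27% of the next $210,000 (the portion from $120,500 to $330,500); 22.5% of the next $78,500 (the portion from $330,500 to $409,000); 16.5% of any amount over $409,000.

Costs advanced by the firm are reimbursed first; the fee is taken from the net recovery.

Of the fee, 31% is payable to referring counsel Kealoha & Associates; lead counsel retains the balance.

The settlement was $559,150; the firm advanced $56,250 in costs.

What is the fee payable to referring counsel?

Fee base (net of costs): $559,150 − $56,250 = $502,900
First $120,500 at 32% = $38,560.00
Next $210,000 at 27% = $56,700.00
Next $78,500 at 22.5% = $17,662.50
Remaining $93,900 at 16.5% = $15,493.50
Fee: $38,560.00 + $56,700.00 + $17,662.50 + $15,493.50 = $128,416.00
Referral share: 31% of $128,416.00 = $39,808.96; lead counsel retains $128,416.00 − $39,808.96 = $88,607.04.

$39,808.96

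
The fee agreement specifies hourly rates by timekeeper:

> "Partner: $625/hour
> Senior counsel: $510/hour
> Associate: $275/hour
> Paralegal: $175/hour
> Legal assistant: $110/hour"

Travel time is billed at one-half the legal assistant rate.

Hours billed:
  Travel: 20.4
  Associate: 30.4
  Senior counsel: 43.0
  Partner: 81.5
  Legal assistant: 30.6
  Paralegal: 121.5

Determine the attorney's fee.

$106,978.00

Partner: 81.5 × $625 = $50,937.50
Senior counsel: 43.0 × $510 = $21,930.00
Associate: 30.4 × $275 = $8,360.00
Paralegal: 121.5 × $175 = $21,262.50
Legal assistant: 30.6 × $110 = $3,366.00
Subtotal: $50,937.50 + $21,930.00 + $8,360.00 + $21,262.50 + $3,366.00 = $105,856.00
Travel: 20.4 × ($110 ÷ 2) = 20.4 × $55.00 = $1,122.00
Total: $105,856.00 + $1,122.00 = $106,978.00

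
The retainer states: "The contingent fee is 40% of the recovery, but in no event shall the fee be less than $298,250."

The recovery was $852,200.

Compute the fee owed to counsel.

40% of $852,200 = $340,880.00
That exceeds the $298,250 minimum.

$340,880.00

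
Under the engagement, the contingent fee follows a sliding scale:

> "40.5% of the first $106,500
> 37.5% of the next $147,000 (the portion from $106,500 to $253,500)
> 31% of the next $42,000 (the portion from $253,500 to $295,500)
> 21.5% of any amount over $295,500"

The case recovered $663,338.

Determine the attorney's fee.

First $106,500 at 40.5% = $43,132.50
Next $147,000 at 37.5% = $55,125.00
Next $42,000 at 31% = $13,020.00
Remaining $367,838 at 21.5% = $79,085.17
Fee: $43,132.50 + $55,125.00 + $13,020.00 + $79,085.17 = $190,362.67

$190,362.67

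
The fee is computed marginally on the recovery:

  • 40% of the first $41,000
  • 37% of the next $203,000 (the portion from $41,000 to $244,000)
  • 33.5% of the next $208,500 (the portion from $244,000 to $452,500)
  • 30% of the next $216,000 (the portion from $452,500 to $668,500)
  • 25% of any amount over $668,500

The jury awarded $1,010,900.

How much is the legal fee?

First $41,000 at 40% = $16,400.00
Next $203,000 at 37% = $75,110.00
Next $208,500 at 33.5% = $69,847.50
Next $216,000 at 30% = $64,800.00
Remaining $342,400 at 25% = $85,600.00
Fee: $16,400.00 + $75,110.00 + $69,847.50 + $64,800.00 + $85,600.00 = $311,757.50

$311,757.50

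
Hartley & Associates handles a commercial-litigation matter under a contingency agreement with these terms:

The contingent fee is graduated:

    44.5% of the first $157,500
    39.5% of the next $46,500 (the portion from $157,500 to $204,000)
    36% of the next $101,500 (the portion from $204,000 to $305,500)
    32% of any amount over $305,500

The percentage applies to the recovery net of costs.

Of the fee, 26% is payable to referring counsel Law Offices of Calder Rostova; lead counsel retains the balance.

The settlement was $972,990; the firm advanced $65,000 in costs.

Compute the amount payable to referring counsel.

Fee base (net of costs): $972,990 − $65,000 = $907,990
First $157,500 at 44.5% = $70,087.50
Next $46,500 at 39.5% = $18,367.50
Next $101,500 at 36% = $36,540.00
Remaining $602,490 at 32% = $192,796.80
Fee: $70,087.50 + $18,367.50 + $36,540.00 + $192,796.80 = $317,791.80
Referral share: 26% of $317,791.80 = $82,625.87; lead counsel retains $317,791.80 − $82,625.87 = $235,165.93.

$82,625.87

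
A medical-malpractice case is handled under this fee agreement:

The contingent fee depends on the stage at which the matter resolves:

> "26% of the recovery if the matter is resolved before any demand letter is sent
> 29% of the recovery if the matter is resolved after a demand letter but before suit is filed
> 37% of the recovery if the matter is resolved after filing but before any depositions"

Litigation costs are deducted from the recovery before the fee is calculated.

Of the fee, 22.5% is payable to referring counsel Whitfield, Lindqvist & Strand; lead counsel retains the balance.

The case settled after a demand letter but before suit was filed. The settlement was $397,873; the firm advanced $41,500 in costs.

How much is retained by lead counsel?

Fee base (net of costs): $397,873 − $41,500 = $356,373
The matter settled after a demand letter but before suit was filed, so the 29% rate applies.
$356,373 × 29% = $103,348.17
Referral share: 22.5% of $103,348.17 = $23,253.34; lead counsel retains $103,348.17 − $23,253.34 = $80,094.83.

$80,094.83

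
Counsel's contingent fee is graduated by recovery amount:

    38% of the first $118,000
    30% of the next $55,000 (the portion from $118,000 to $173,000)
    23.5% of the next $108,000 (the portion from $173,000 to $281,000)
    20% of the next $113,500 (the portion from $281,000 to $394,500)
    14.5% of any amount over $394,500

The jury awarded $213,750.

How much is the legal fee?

First $118,000 at 38% = $44,840.00
Next $55,000 at 30% = $16,500.00
Remaining $40,750 at 23.5% = $9,576.25
Fee: $44,840.00 + $16,500.00 + $9,576.25 = $70,916.25

$70,916.25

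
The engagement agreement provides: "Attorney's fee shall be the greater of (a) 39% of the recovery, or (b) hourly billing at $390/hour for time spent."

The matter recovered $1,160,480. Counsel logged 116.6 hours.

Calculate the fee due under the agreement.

(a) 39% of $1,160,480 = $452,587.20
(b) 116.6 × $390 = $45,474.00
The greater is (a): $452,587.20.

$452,587.20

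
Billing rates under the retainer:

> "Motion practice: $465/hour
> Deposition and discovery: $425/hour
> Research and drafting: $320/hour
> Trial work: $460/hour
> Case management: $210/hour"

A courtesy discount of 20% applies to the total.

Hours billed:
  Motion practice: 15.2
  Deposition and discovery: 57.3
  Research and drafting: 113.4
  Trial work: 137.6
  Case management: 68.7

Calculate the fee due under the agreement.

Motion practice: 15.2 × $465 = $7,068.00
Deposition and discovery: 57.3 × $425 = $24,352.50
Research and drafting: 113.4 × $320 = $36,288.00
Trial work: 137.6 × $460 = $63,296.00
Case management: 68.7 × $210 = $14,427.00
Subtotal: $145,431.50
Less 20% discount: −$29,086.30
Total: $145,431.50 − $29,086.30 = $116,345.20

$116,345.20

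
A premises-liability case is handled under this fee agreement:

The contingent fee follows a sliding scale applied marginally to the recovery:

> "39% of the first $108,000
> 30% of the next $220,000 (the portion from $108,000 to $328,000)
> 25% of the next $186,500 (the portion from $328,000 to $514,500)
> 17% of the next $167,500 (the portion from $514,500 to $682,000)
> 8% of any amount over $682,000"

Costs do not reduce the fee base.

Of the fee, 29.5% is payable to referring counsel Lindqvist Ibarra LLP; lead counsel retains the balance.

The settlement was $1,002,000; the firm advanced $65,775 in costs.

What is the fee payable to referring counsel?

Fee base is the gross recovery, $1,002,000; costs are reimbursed separately.
First $108,000 at 39% = $42,120.00
Next $220,000 at 30% = $66,000.00
Next $186,500 at 25% = $46,625.00
Next $167,500 at 17% = $28,475.00
Remaining $320,000 at 8% = $25,600.00
Fee: $42,120.00 + $66,000.00 + $46,625.00 + $28,475.00 + $25,600.00 = $208,820.00
Referral share: 29.5% of $208,820.00 = $61,601.90; lead counsel retains $208,820.00 − $61,601.90 = $147,218.10.

$61,601.90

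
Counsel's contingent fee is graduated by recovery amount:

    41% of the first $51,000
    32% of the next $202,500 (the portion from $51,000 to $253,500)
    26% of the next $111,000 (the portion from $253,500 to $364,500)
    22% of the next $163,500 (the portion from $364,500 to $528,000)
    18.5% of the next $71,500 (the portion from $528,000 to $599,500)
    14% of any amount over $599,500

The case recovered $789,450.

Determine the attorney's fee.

First $51,000 at 41% = $20,910.00
Next $202,500 at 32% = $64,800.00
Next $111,000 at 26% = $28,860.00
Next $163,500 at 22% = $35,970.00
Next $71,500 at 18.5% = $13,227.50
Remaining $189,950 at 14% = $26,593.00
Fee: $20,910.00 + $64,800.00 + $28,860.00 + $35,970.00 + $13,227.50 + $26,593.00 = $190,360.50

$190,360.50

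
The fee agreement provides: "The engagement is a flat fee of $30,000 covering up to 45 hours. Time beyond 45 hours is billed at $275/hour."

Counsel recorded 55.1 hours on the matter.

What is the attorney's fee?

$32,777.50

Flat fee: $30,000.00
Excess hours: 55.1 − 45 = 10.1
Overrun: 10.1 × $275 = $2,777.50
Total: $30,000.00 + $2,777.50 = $32,777.50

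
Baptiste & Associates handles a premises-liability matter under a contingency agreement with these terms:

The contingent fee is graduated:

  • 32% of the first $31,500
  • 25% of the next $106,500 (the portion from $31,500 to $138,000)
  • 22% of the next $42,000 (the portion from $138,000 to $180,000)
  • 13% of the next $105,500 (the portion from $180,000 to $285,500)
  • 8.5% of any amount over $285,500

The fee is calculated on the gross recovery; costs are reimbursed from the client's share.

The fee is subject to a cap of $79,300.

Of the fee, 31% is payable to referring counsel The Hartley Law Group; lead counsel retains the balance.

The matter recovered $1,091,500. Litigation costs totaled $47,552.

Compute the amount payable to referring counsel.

Fee base is the gross recovery, $1,091,500; costs are reimbursed separately.
First $31,500 at 32% = $10,080.00
Next $106,500 at 25% = $26,625.00
Next $42,000 at 22% = $9,240.00
Next $105,500 at 13% = $13,715.00
Remaining $806,000 at 8.5% = $68,510.00
Fee: $10,080.00 + $26,625.00 + $9,240.00 + $13,715.00 + $68,510.00 = $128,170.00
$128,170.00 exceeds the $79,300 cap, so the fee is capped at $79,300.00.
Referral share: 31% of $79,300.00 = $24,583.00; lead counsel retains $79,300.00 − $24,583.00 = $54,717.00.

$24,583.00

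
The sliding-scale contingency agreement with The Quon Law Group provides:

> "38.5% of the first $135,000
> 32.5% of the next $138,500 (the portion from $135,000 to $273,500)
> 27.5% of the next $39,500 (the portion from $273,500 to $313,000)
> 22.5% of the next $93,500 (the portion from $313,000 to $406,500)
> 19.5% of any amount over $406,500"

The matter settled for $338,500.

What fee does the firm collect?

First $135,000 at 38.5% = $51,975.00
Next $138,500 at 32.5% = $45,012.50
Next $39,500 at 27.5% = $10,862.50
Remaining $25,500 at 22.5% = $5,737.50
Fee: $51,975.00 + $45,012.50 + $10,862.50 + $5,737.50 = $113,587.50

$113,587.50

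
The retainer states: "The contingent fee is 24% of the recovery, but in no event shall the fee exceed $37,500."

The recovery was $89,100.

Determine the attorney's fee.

$21,384.00

24% of $89,100 = $21,384.00
That is under the $37,500 cap.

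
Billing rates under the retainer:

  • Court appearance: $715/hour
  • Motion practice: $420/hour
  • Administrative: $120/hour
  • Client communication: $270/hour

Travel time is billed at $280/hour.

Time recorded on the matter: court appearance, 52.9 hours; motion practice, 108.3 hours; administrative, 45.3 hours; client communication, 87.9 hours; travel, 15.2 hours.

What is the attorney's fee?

$116,734.50

Court appearance: 52.9 × $715 = $37,823.50
Motion practice: 108.3 × $420 = $45,486.00
Administrative: 45.3 × $120 = $5,436.00
Client communication: 87.9 × $270 = $23,733.00
Subtotal: $37,823.50 + $45,486.00 + $5,436.00 + $23,733.00 = $112,478.50
Travel: 15.2 × $280 = $4,256.00
Total: $112,478.50 + $4,256.00 = $116,734.50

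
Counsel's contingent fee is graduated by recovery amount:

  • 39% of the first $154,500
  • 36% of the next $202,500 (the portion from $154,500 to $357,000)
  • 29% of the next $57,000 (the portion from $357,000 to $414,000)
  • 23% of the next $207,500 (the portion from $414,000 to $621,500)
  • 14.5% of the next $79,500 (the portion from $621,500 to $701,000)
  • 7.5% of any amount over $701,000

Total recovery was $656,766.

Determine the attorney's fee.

First $154,500 at 39% = $60,255.00
Next $202,500 at 36% = $72,900.00
Next $57,000 at 29% = $16,530.00
Next $207,500 at 23% = $47,725.00
Remaining $35,266 at 14.5% = $5,113.57
Fee: $60,255.00 + $72,900.00 + $16,530.00 + $47,725.00 + $5,113.57 = $202,523.57

$202,523.57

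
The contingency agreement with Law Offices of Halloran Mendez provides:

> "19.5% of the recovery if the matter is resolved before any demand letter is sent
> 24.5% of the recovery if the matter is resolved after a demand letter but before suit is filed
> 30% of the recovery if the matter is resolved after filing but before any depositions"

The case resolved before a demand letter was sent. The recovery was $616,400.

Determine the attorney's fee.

$120,198.00

The matter resolved before a demand letter was sent, so the 19.5% rate applies.
$616,400 × 19.5% = $120,198.00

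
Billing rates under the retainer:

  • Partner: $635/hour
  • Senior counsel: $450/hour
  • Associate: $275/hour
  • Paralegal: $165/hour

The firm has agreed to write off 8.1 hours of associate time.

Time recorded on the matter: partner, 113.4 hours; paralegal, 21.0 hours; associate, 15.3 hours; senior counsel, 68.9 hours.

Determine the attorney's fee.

$108,459.00

Partner: 113.4 × $635 = $72,009.00
Senior counsel: 68.9 × $450 = $31,005.00
Associate: 15.3 × $275 = $4,207.50
Paralegal: 21.0 × $165 = $3,465.00
Subtotal: $110,686.50
Write-off: 8.1 × $275 = $2,227.50
Total: $110,686.50 − $2,227.50 = $108,459.00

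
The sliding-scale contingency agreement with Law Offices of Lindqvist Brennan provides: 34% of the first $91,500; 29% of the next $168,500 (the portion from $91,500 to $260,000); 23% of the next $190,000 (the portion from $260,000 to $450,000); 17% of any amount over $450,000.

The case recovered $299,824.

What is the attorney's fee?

First $91,500 at 34% = $31,110.00
Next $168,500 at 29% = $48,865.00
Remaining $39,824 at 23% = $9,159.52
Fee: $31,110.00 + $48,865.00 + $9,159.52 = $89,134.52

$89,134.52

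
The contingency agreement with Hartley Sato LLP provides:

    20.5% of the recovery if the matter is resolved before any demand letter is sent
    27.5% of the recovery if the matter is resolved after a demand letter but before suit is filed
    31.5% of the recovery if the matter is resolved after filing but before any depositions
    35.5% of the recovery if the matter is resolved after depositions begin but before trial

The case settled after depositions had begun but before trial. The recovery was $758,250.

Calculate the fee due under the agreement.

$269,178.75

The matter settled after depositions had begun but before trial, so the 35.5% rate applies.
$758,250 × 35.5% = $269,178.75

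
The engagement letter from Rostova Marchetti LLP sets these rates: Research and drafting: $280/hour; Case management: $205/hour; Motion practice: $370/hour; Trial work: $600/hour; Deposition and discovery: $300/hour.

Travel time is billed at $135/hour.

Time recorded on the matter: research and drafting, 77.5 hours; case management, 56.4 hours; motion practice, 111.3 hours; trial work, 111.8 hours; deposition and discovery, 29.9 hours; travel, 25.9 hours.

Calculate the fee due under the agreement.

$153,989.50

Research and drafting: 77.5 × $280 = $21,700.00
Case management: 56.4 × $205 = $11,562.00
Motion practice: 111.3 × $370 = $41,181.00
Trial work: 111.8 × $600 = $67,080.00
Deposition and discovery: 29.9 × $300 = $8,970.00
Subtotal: $21,700.00 + $11,562.00 + $41,181.00 + $67,080.00 + $8,970.00 = $150,493.00
Travel: 25.9 × $135 = $3,496.50
Total: $150,493.00 + $3,496.50 = $153,989.50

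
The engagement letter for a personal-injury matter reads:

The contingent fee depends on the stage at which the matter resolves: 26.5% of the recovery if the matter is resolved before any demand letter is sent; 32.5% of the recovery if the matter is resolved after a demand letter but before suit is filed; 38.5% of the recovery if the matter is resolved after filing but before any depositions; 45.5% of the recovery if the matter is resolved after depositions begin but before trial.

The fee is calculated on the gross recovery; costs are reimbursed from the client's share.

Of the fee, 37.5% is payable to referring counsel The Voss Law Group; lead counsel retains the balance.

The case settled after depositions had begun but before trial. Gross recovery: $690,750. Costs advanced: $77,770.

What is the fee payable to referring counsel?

Fee base is the gross recovery, $690,750; costs are reimbursed separately.
The matter settled after depositions had begun but before trial, so the 45.5% rate applies.
$690,750 × 45.5% = $314,291.25
Referral share: 37.5% of $314,291.25 = $117,859.22; lead counsel retains $314,291.25 − $117,859.22 = $196,432.03.

$117,859.22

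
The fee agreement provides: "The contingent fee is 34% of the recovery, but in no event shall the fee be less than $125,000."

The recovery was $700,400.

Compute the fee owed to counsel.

$238,136.00

34% of $700,400 = $238,136.00
That exceeds the $125,000 minimum.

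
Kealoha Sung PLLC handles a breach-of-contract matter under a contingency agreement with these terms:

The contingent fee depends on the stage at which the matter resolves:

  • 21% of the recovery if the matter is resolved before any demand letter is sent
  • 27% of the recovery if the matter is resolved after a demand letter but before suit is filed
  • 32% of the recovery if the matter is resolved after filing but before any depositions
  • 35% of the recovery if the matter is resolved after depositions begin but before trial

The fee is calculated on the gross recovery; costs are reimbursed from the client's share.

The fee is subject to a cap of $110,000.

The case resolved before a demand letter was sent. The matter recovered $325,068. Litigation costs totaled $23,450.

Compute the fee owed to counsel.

$68,264.28

Fee base is the gross recovery, $325,068; costs are reimbursed separately.
The matter resolved before a demand letter was sent, so the 21% rate applies.
$325,068 × 21% = $68,264.28
$68,264.28 is under the $110,000 cap.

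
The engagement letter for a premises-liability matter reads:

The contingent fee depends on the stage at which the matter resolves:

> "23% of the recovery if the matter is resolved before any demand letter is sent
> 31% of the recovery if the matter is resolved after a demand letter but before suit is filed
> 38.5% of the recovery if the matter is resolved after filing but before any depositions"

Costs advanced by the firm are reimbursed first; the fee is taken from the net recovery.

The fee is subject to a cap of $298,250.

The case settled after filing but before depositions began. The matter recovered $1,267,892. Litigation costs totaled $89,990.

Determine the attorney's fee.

$298,250.00

Fee base (net of costs): $1,267,892 − $89,990 = $1,177,902
The matter settled after filing but before depositions began, so the 38.5% rate applies.
$1,177,902 × 38.5% = $453,492.27
$453,492.27 exceeds the $298,250 cap, so the fee is capped at $298,250.00.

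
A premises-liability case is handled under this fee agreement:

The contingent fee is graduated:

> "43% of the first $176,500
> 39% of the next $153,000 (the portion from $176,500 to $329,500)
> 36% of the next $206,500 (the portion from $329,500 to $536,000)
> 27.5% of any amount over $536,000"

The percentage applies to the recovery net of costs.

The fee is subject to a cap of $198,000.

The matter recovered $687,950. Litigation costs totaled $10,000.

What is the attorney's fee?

Fee base (net of costs): $687,950 − $10,000 = $677,950
First $176,500 at 43% = $75,895.00
Next $153,000 at 39% = $59,670.00
Next $206,500 at 36% = $74,340.00
Remaining $141,950 at 27.5% = $39,036.25
Fee: $75,895.00 + $59,670.00 + $74,340.00 + $39,036.25 = $248,941.25
$248,941.25 exceeds the $198,000 cap, so the fee is capped at $198,000.00.

$198,000.00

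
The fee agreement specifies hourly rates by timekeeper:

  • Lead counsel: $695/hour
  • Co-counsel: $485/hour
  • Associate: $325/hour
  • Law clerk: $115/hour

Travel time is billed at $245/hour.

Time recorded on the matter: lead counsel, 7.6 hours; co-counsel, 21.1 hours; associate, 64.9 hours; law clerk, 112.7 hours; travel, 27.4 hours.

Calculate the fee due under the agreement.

Lead counsel: 7.6 × $695 = $5,282.00
Co-counsel: 21.1 × $485 = $10,233.50
Associate: 64.9 × $325 = $21,092.50
Law clerk: 112.7 × $115 = $12,960.50
Subtotal: $5,282.00 + $10,233.50 + $21,092.50 + $12,960.50 = $49,568.50
Travel: 27.4 × $245 = $6,713.00
Total: $49,568.50 + $6,713.00 = $56,281.50

$56,281.50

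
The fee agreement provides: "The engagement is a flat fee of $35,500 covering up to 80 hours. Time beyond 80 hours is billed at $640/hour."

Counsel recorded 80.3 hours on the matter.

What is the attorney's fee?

Flat fee: $35,500.00
Excess hours: 80.3 − 80 = 0.3
Overrun: 0.3 × $640 = $192.00
Total: $35,500.00 + $192.00 = $35,692.00

$35,692.00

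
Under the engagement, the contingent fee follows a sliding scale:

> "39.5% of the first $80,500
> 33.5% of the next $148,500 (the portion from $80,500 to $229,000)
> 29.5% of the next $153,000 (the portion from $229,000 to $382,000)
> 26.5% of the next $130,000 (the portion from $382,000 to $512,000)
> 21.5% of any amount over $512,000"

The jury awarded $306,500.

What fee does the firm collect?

$104,407.50

First $80,500 at 39.5% = $31,797.50
Next $148,500 at 33.5% = $49,747.50
Remaining $77,500 at 29.5% = $22,862.50
Fee: $31,797.50 + $49,747.50 + $22,862.50 = $104,407.50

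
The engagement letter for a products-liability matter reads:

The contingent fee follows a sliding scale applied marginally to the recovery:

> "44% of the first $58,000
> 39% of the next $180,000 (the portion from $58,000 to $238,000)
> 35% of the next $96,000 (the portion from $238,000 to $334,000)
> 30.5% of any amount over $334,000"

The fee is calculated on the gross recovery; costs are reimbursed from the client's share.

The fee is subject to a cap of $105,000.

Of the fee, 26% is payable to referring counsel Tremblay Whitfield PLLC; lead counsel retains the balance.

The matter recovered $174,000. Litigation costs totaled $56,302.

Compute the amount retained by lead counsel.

Fee base is the gross recovery, $174,000; costs are reimbursed separately.
First $58,000 at 44% = $25,520.00
Remaining $116,000 at 39% = $45,240.00
Fee: $25,520.00 + $45,240.00 = $70,760.00
$70,760.00 is under the $105,000 cap.
Referral share: 26% of $70,760.00 = $18,397.60; lead counsel retains $70,760.00 − $18,397.60 = $52,362.40.

$52,362.40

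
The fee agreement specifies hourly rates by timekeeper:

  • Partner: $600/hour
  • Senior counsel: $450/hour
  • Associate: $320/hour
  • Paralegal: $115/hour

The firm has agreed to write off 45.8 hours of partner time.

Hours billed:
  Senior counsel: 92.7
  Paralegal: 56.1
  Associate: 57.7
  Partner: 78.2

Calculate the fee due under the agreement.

Partner: 78.2 × $600 = $46,920.00
Senior counsel: 92.7 × $450 = $41,715.00
Associate: 57.7 × $320 = $18,464.00
Paralegal: 56.1 × $115 = $6,451.50
Subtotal: $113,550.50
Write-off: 45.8 × $600 = $27,480.00
Total: $113,550.50 − $27,480.00 = $86,070.50

$86,070.50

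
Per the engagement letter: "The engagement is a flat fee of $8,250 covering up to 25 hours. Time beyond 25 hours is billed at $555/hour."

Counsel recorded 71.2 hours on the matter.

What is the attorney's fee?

Flat fee: $8,250.00
Excess hours: 71.2 − 25 = 46.2
Overrun: 46.2 × $555 = $25,641.00
Total: $8,250.00 + $25,641.00 = $33,891.00

$33,891.00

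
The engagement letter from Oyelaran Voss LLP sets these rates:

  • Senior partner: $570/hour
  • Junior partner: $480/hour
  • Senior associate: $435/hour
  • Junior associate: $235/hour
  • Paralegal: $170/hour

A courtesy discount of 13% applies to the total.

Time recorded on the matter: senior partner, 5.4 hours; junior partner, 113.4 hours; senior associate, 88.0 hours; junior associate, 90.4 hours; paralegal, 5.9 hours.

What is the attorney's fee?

Senior partner: 5.4 × $570 = $3,078.00
Junior partner: 113.4 × $480 = $54,432.00
Senior associate: 88.0 × $435 = $38,280.00
Junior associate: 90.4 × $235 = $21,244.00
Paralegal: 5.9 × $170 = $1,003.00
Subtotal: $118,037.00
Less 13% discount: −$15,344.81
Total: $118,037.00 − $15,344.81 = $102,692.19

$102,692.19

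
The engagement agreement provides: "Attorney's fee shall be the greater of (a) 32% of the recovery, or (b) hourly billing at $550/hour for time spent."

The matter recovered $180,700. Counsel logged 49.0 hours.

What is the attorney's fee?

(a) 32% of $180,700 = $57,824.00
(b) 49.0 × $550 = $26,950.00
The greater is (a): $57,824.00.

$57,824.00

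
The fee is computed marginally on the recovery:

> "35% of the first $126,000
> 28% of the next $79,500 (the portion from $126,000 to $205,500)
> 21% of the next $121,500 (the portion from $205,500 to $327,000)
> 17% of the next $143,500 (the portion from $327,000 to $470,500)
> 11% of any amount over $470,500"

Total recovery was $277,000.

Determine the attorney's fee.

First $126,000 at 35% = $44,100.00
Next $79,500 at 28% = $22,260.00
Remaining $71,500 at 21% = $15,015.00
Fee: $44,100.00 + $22,260.00 + $15,015.00 = $81,375.00

$81,375.00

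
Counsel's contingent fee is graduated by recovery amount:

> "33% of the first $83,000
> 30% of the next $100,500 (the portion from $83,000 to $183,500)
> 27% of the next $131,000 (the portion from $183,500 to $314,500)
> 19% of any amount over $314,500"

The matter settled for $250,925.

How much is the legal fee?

$75,744.75

First $83,000 at 33% = $27,390.00
Next $100,500 at 30% = $30,150.00
Remaining $67,425 at 27% = $18,204.75
Fee: $27,390.00 + $30,150.00 + $18,204.75 = $75,744.75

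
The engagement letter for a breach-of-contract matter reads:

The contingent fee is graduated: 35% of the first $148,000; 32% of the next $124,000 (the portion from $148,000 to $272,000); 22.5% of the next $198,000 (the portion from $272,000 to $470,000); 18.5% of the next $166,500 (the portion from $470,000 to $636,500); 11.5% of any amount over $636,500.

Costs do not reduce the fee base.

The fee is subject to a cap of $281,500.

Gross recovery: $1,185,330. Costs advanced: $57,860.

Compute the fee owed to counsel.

Fee base is the gross recovery, $1,185,330; costs are reimbursed separately.
First $148,000 at 35% = $51,800.00
Next $124,000 at 32% = $39,680.00
Next $198,000 at 22.5% = $44,550.00
Next $166,500 at 18.5% = $30,802.50
Remaining $548,830 at 11.5% = $63,115.45
Fee: $51,800.00 + $39,680.00 + $44,550.00 + $30,802.50 + $63,115.45 = $229,947.95
$229,947.95 is under the $281,500 cap.

$229,947.95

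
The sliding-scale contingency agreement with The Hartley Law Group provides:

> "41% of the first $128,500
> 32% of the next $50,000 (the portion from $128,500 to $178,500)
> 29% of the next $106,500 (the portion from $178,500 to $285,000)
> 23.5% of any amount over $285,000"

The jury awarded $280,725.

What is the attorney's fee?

$98,330.25

First $128,500 at 41% = $52,685.00
Next $50,000 at 32% = $16,000.00
Remaining $102,225 at 29% = $29,645.25
Fee: $52,685.00 + $16,000.00 + $29,645.25 = $98,330.25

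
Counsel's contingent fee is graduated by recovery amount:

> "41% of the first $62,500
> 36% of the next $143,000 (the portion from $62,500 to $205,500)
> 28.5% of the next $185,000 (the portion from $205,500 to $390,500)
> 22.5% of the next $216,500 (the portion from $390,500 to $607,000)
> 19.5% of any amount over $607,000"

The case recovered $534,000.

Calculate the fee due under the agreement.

First $62,500 at 41% = $25,625.00
Next $143,000 at 36% = $51,480.00
Next $185,000 at 28.5% = $52,725.00
Remaining $143,500 at 22.5% = $32,287.50
Fee: $25,625.00 + $51,480.00 + $52,725.00 + $32,287.50 = $162,117.50

$162,117.50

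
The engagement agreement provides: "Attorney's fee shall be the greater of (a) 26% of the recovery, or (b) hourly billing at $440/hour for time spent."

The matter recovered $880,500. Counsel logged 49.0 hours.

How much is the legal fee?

$228,930.00

(a) 26% of $880,500 = $228,930.00
(b) 49.0 × $440 = $21,560.00
The greater is (a): $228,930.00.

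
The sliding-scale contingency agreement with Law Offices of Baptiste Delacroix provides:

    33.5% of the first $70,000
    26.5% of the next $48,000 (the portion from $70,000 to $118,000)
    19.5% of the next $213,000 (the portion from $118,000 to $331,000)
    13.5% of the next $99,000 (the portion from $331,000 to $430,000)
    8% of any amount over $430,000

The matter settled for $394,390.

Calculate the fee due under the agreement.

First $70,000 at 33.5% = $23,450.00
Next $48,000 at 26.5% = $12,720.00
Next $213,000 at 19.5% = $41,535.00
Remaining $63,390 at 13.5% = $8,557.65
Fee: $23,450.00 + $12,720.00 + $41,535.00 + $8,557.65 = $86,262.65

$86,262.65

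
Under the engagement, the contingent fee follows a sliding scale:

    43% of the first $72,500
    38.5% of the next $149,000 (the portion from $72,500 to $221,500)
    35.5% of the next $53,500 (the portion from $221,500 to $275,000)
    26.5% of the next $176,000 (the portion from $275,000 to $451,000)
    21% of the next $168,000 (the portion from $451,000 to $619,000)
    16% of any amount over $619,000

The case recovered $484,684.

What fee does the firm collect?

$161,246.14

First $72,500 at 43% = $31,175.00
Next $149,000 at 38.5% = $57,365.00
Next $53,500 at 35.5% = $18,992.50
Next $176,000 at 26.5% = $46,640.00
Remaining $33,684 at 21% = $7,073.64
Fee: $31,175.00 + $57,365.00 + $18,992.50 + $46,640.00 + $7,073.64 = $161,246.14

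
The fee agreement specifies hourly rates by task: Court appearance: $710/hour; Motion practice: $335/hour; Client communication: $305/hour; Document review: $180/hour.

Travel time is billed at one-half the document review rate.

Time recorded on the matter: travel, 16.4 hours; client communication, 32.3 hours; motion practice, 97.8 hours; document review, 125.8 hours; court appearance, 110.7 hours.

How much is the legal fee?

$145,331.50

Court appearance: 110.7 × $710 = $78,597.00
Motion practice: 97.8 × $335 = $32,763.00
Client communication: 32.3 × $305 = $9,851.50
Document review: 125.8 × $180 = $22,644.00
Subtotal: $78,597.00 + $32,763.00 + $9,851.50 + $22,644.00 = $143,855.50
Travel: 16.4 × ($180 ÷ 2) = 16.4 × $90.00 = $1,476.00
Total: $143,855.50 + $1,476.00 = $145,331.50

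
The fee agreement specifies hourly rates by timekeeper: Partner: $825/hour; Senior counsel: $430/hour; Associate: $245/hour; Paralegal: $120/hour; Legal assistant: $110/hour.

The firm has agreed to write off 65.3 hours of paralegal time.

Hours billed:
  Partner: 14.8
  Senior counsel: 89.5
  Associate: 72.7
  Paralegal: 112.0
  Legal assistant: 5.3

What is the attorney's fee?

Partner: 14.8 × $825 = $12,210.00
Senior counsel: 89.5 × $430 = $38,485.00
Associate: 72.7 × $245 = $17,811.50
Paralegal: 112.0 × $120 = $13,440.00
Legal assistant: 5.3 × $110 = $583.00
Subtotal: $82,529.50
Write-off: 65.3 × $120 = $7,836.00
Total: $82,529.50 − $7,836.00 = $74,693.50

$74,693.50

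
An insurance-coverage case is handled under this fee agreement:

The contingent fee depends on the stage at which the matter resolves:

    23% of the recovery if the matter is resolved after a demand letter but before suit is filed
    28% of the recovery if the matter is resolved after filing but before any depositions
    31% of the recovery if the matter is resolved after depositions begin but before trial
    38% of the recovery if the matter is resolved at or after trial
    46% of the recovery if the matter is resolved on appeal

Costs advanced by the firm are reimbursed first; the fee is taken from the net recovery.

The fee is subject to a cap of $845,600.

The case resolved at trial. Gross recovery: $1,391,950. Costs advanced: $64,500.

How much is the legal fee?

$504,431.00

Fee base (net of costs): $1,391,950 − $64,500 = $1,327,450
The matter resolved at trial, so the 38% rate applies.
$1,327,450 × 38% = $504,431.00
$504,431.00 is under the $845,600 cap.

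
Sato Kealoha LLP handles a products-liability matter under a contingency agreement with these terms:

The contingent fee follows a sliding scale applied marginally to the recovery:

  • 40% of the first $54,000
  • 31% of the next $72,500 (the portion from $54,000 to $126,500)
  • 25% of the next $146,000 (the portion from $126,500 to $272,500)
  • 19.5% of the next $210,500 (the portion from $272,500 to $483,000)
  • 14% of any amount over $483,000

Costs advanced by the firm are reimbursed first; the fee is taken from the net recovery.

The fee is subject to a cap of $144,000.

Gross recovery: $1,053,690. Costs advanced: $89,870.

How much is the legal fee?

Fee base (net of costs): $1,053,690 − $89,870 = $963,820
First $54,000 at 40% = $21,600.00
Next $72,500 at 31% = $22,475.00
Next $146,000 at 25% = $36,500.00
Next $210,500 at 19.5% = $41,047.50
Remaining $480,820 at 14% = $67,314.80
Fee: $21,600.00 + $22,475.00 + $36,500.00 + $41,047.50 + $67,314.80 = $188,937.30
$188,937.30 exceeds the $144,000 cap, so the fee is capped at $144,000.00.

$144,000.00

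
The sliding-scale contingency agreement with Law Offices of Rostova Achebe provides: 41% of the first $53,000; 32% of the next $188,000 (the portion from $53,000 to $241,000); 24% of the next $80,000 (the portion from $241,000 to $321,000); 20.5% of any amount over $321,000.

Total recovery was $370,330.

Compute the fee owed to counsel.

First $53,000 at 41% = $21,730.00
Next $188,000 at 32% = $60,160.00
Next $80,000 at 24% = $19,200.00
Remaining $49,330 at 20.5% = $10,112.65
Fee: $21,730.00 + $60,160.00 + $19,200.00 + $10,112.65 = $111,202.65

$111,202.65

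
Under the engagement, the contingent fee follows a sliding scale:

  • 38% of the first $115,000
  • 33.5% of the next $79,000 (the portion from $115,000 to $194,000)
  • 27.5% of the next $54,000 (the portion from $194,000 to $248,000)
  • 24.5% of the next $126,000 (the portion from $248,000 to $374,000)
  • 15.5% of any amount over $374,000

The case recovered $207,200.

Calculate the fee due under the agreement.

First $115,000 at 38% = $43,700.00
Next $79,000 at 33.5% = $26,465.00
Remaining $13,200 at 27.5% = $3,630.00
Fee: $43,700.00 + $26,465.00 + $3,630.00 = $73,795.00

$73,795.00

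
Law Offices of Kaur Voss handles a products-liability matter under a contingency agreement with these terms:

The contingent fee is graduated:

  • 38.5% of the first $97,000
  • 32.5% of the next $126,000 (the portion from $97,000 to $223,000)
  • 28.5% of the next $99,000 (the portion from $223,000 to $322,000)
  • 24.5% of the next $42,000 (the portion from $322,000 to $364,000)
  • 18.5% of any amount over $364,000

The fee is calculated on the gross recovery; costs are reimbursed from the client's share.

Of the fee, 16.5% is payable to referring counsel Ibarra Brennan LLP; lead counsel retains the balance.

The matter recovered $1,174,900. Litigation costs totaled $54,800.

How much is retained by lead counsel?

$222,791.78

Fee base is the gross recovery, $1,174,900; costs are reimbursed separately.
First $97,000 at 38.5% = $37,345.00
Next $126,000 at 32.5% = $40,950.00
Next $99,000 at 28.5% = $28,215.00
Next $42,000 at 24.5% = $10,290.00
Remaining $810,900 at 18.5% = $150,016.50
Fee: $37,345.00 + $40,950.00 + $28,215.00 + $10,290.00 + $150,016.50 = $266,816.50
Referral share: 16.5% of $266,816.50 = $44,024.72; lead counsel retains $266,816.50 − $44,024.72 = $222,791.78.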